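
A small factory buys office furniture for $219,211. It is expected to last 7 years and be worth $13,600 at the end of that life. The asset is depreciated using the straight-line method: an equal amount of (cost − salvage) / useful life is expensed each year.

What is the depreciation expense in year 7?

Depreciable base = $219,211 − $13,600 = $205,611.
Annual expense = $205,611 / 7 = $29,373.

$29,373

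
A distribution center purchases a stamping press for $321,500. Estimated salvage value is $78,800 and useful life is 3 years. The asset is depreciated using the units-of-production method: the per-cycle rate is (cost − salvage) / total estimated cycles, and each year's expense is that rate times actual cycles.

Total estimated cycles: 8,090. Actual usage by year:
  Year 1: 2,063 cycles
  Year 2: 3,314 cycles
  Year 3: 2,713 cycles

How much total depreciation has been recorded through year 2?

$161,310

Depreciable base = $321,500 − $78,800 = $242,700.
Rate = $242,700 / 8,090 cycles = $30 per cycle.
Year 1: 2,063 × $30 = $61,890. Book value $259,610.
Year 2: 3,314 × $30 = $99,420. Book value $160,190.
Accumulated through year 2 = $321,500 − $160,190 = $161,310.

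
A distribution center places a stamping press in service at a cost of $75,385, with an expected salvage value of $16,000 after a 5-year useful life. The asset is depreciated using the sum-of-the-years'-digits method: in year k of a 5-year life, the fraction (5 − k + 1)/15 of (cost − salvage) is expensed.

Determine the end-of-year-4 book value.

Depreciable base = $75,385 − $16,000 = $59,385.
Sum of the years' digits = 5+4+3+2+1 = 15.
Year 1: $59,385 × 5/15 = $19,795. Book value $55,590.
Year 2: $59,385 × 4/15 = $15,836. Book value $39,754.
Year 3: $59,385 × 3/15 = $11,877. Book value $27,877.
Year 4: $59,385 × 2/15 = $7,918. Book value $19,959.

$19,959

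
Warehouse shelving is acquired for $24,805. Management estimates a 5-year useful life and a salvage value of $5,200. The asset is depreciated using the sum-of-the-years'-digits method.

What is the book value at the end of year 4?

$6,507

Depreciable base = $24,805 − $5,200 = $19,605.
Sum of the years' digits = 5+4+3+2+1 = 15.
Year 1: $19,605 × 5/15 = $6,535. Book value $18,270.
Year 2: $19,605 × 4/15 = $5,228. Book value $13,042.
Year 3: $19,605 × 3/15 = $3,921. Book value $9,121.
Year 4: $19,605 × 2/15 = $2,614. Book value $6,507.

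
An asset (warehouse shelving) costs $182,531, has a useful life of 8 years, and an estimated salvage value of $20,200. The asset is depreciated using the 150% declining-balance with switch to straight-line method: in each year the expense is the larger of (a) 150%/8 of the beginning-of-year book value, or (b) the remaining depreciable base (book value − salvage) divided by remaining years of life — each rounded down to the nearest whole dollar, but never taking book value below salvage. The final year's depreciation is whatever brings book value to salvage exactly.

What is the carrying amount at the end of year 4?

$79,550

Depreciable base = $182,531 − $20,200 = $162,331.
Year 1: DB = ⌊$182,531 × 150%/8⌋ = $34,224; SL = ⌊$162,331/8⌋ = $20,291 → take DB $34,224. Book value $148,307.
Year 2: DB = ⌊$148,307 × 150%/8⌋ = $27,807; SL = ⌊$128,107/7⌋ = $18,301 → take DB $27,807. Book value $120,500.
Year 3: DB = ⌊$120,500 × 150%/8⌋ = $22,593; SL = ⌊$100,300/6⌋ = $16,716 → take DB $22,593. Book value $97,907.
Year 4: DB = ⌊$97,907 × 150%/8⌋ = $18,357; SL = ⌊$77,707/5⌋ = $15,541 → take DB $18,357. Book value $79,550.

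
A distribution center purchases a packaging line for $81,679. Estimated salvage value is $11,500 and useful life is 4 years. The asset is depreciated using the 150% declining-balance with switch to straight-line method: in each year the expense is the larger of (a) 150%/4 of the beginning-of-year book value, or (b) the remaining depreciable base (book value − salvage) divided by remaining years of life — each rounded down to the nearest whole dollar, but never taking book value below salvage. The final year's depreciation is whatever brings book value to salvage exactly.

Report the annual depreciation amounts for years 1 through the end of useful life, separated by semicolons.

$30,629; $19,143; $11,965; $8,442

Depreciable base = $81,679 − $11,500 = $70,179.
Year 1: DB = ⌊$81,679 × 150%/4⌋ = $30,629; SL = ⌊$70,179/4⌋ = $17,544 → take DB $30,629. Book value $51,050.
Year 2: DB = ⌊$51,050 × 150%/4⌋ = $19,143; SL = ⌊$39,550/3⌋ = $13,183 → take DB $19,143. Book value $31,907.
Year 3: DB = ⌊$31,907 × 150%/4⌋ = $11,965; SL = ⌊$20,407/2⌋ = $10,203 → take DB $11,965. Book value $19,942.
Year 4 (final): $19,942 − $11,500 = $8,442. Book value $11,500.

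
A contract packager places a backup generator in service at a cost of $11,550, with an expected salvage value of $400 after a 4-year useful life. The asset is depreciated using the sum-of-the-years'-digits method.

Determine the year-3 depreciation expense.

$2,230

Depreciable base = $11,550 − $400 = $11,150.
Sum of the years' digits = 4+3+2+1 = 10.
Year 1: $11,150 × 4/10 = $4,460. Book value $7,090.
Year 2: $11,150 × 3/10 = $3,345. Book value $3,745.
Year 3: $11,150 × 2/10 = $2,230. Book value $1,515.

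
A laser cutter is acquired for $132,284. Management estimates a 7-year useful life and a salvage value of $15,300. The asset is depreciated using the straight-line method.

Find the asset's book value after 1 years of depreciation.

Depreciable base = $132,284 − $15,300 = $116,984.
Annual expense = $116,984 / 7 = $16,712.
End of year 1: book value $115,572.

$115,572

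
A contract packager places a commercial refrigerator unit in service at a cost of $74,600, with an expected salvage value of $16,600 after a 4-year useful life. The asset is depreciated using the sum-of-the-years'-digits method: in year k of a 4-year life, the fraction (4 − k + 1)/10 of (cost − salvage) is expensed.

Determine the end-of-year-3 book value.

$22,400

Depreciable base = $74,600 − $16,600 = $58,000.
Sum of the years' digits = 4+3+2+1 = 10.
Year 1: $58,000 × 4/10 = $23,200. Book value $51,400.
Year 2: $58,000 × 3/10 = $17,400. Book value $34,000.
Year 3: $58,000 × 2/10 = $11,600. Book value $22,400.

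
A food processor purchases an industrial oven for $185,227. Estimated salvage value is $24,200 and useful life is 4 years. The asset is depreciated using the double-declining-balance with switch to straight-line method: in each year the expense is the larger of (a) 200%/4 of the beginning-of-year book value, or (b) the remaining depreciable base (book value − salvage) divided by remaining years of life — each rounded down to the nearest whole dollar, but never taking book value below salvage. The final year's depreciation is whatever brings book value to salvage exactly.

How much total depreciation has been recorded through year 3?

$161,027

Depreciable base = $185,227 − $24,200 = $161,027.
Year 1: DB = ⌊$185,227 × 200%/4⌋ = $92,613; SL = ⌊$161,027/4⌋ = $40,256 → take DB $92,613. Book value $92,614.
Year 2: DB = ⌊$92,614 × 200%/4⌋ = $46,307; SL = ⌊$68,414/3⌋ = $22,804 → take DB $46,307. Book value $46,307.
Year 3: DB = ⌊$46,307 × 200%/4⌋ = $23,153; SL = ⌊$22,107/2⌋ = $11,053 → take DB $23,153, capped at $22,107. Book value $24,200.
Accumulated through year 3 = $185,227 − $24,200 = $161,027.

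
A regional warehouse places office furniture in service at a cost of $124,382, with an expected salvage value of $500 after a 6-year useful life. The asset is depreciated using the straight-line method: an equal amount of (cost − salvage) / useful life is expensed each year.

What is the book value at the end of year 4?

$41,794

Depreciable base = $124,382 − $500 = $123,882.
Annual expense = $123,882 / 6 = $20,647.
End of year 1: book value $103,735.
End of year 2: book value $83,088.
End of year 3: book value $62,441.
End of year 4: book value $41,794.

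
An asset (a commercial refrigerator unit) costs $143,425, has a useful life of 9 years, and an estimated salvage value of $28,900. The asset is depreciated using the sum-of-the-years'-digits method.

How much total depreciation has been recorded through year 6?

$99,255

Depreciable base = $143,425 − $28,900 = $114,525.
Sum of the years' digits = 9+8+7+6+5+4+3+2+1 = 45.
Year 1: $114,525 × 9/45 = $22,905. Book value $120,520.
Year 2: $114,525 × 8/45 = $20,360. Book value $100,160.
Year 3: $114,525 × 7/45 = $17,815. Book value $82,345.
Year 4: $114,525 × 6/45 = $15,270. Book value $67,075.
Year 5: $114,525 × 5/45 = $12,725. Book value $54,350.
Year 6: $114,525 × 4/45 = $10,180. Book value $44,170.
Accumulated through year 6 = $143,425 − $44,170 = $99,255.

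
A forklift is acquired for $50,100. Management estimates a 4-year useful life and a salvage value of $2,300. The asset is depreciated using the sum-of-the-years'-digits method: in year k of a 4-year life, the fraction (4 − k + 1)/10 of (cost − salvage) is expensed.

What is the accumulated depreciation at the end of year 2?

Depreciable base = $50,100 − $2,300 = $47,800.
Sum of the years' digits = 4+3+2+1 = 10.
Year 1: $47,800 × 4/10 = $19,120. Book value $30,980.
Year 2: $47,800 × 3/10 = $14,340. Book value $16,640.
Accumulated through year 2 = $50,100 − $16,640 = $33,460.

$33,460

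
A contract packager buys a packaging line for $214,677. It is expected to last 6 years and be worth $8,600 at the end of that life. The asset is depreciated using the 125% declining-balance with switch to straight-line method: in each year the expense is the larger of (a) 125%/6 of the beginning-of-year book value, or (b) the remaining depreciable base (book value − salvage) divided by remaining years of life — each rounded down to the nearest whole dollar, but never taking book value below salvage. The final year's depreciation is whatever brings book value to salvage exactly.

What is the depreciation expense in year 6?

$31,487

Depreciable base = $214,677 − $8,600 = $206,077.
Year 1: DB = ⌊$214,677 × 125%/6⌋ = $44,724; SL = ⌊$206,077/6⌋ = $34,346 → take DB $44,724. Book value $169,953.
Year 2: DB = ⌊$169,953 × 125%/6⌋ = $35,406; SL = ⌊$161,353/5⌋ = $32,270 → take DB $35,406. Book value $134,547.
Year 3: DB = ⌊$134,547 × 125%/6⌋ = $28,030; SL = ⌊$125,947/4⌋ = $31,486 → take SL $31,486. Book value $103,061.
Year 4: DB = ⌊$103,061 × 125%/6⌋ = $21,471; SL = ⌊$94,461/3⌋ = $31,487 → take SL $31,487. Book value $71,574.
Year 5: DB = ⌊$71,574 × 125%/6⌋ = $14,911; SL = ⌊$62,974/2⌋ = $31,487 → take SL $31,487. Book value $40,087.
Year 6 (final): $40,087 − $8,600 = $31,487. Book value $8,600.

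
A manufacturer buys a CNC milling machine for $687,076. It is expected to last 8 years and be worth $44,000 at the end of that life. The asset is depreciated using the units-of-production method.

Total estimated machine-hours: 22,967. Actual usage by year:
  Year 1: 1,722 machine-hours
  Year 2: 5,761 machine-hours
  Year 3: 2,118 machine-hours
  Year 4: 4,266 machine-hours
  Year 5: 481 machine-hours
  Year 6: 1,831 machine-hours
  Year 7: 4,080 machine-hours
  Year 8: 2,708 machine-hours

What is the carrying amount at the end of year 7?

$119,824

Depreciable base = $687,076 − $44,000 = $643,076.
Rate = $643,076 / 22,967 machine-hours = $28 per machine-hour.
Year 1: 1,722 × $28 = $48,216. Book value $638,860.
Year 2: 5,761 × $28 = $161,308. Book value $477,552.
Year 3: 2,118 × $28 = $59,304. Book value $418,248.
Year 4: 4,266 × $28 = $119,448. Book value $298,800.
Year 5: 481 × $28 = $13,468. Book value $285,332.
Year 6: 1,831 × $28 = $51,268. Book value $234,064.
Year 7: 4,080 × $28 = $114,240. Book value $119,824.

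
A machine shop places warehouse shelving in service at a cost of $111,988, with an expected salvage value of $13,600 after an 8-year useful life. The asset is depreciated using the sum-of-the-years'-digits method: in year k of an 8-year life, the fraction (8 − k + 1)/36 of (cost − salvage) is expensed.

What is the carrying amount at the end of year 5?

Depreciable base = $111,988 − $13,600 = $98,388.
Sum of the years' digits = 8+7+6+5+4+3+2+1 = 36.
Year 1: $98,388 × 8/36 = $21,864. Book value $90,124.
Year 2: $98,388 × 7/36 = $19,131. Book value $70,993.
Year 3: $98,388 × 6/36 = $16,398. Book value $54,595.
Year 4: $98,388 × 5/36 = $13,665. Book value $40,930.
Year 5: $98,388 × 4/36 = $10,932. Book value $29,998.

$29,998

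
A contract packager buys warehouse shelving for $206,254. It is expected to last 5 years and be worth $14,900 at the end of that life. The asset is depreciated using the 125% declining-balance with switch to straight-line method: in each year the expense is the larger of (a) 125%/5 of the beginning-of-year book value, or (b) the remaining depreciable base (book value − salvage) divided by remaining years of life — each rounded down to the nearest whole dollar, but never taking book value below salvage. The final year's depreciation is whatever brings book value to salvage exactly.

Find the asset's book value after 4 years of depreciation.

$48,607

Depreciable base = $206,254 − $14,900 = $191,354.
Year 1: DB = ⌊$206,254 × 125%/5⌋ = $51,563; SL = ⌊$191,354/5⌋ = $38,270 → take DB $51,563. Book value $154,691.
Year 2: DB = ⌊$154,691 × 125%/5⌋ = $38,672; SL = ⌊$139,791/4⌋ = $34,947 → take DB $38,672. Book value $116,019.
Year 3: DB = ⌊$116,019 × 125%/5⌋ = $29,004; SL = ⌊$101,119/3⌋ = $33,706 → take SL $33,706. Book value $82,313.
Year 4: DB = ⌊$82,313 × 125%/5⌋ = $20,578; SL = ⌊$67,413/2⌋ = $33,706 → take SL $33,706. Book value $48,607.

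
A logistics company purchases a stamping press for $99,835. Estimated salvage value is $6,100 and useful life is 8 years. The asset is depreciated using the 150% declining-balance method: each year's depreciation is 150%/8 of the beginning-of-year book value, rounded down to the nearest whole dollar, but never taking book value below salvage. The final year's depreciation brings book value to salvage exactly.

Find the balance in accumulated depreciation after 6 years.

Depreciable base = $99,835 − $6,100 = $93,735.
Year 1: ⌊$99,835 × 150%/8⌋ = $18,719. Book value $81,116.
Year 2: ⌊$81,116 × 150%/8⌋ = $15,209. Book value $65,907.
Year 3: ⌊$65,907 × 150%/8⌋ = $12,357. Book value $53,550.
Year 4: ⌊$53,550 × 150%/8⌋ = $10,040. Book value $43,510.
Year 5: ⌊$43,510 × 150%/8⌋ = $8,158. Book value $35,352.
Year 6: ⌊$35,352 × 150%/8⌋ = $6,628. Book value $28,724.
Accumulated through year 6 = $99,835 − $28,724 = $71,111.

$71,111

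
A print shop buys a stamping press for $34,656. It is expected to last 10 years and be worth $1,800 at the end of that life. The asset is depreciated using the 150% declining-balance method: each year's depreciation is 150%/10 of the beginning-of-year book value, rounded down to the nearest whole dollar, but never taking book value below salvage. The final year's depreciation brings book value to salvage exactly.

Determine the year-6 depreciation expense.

Depreciable base = $34,656 − $1,800 = $32,856.
Year 1: ⌊$34,656 × 150%/10⌋ = $5,198. Book value $29,458.
Year 2: ⌊$29,458 × 150%/10⌋ = $4,418. Book value $25,040.
Year 3: ⌊$25,040 × 150%/10⌋ = $3,756. Book value $21,284.
Year 4: ⌊$21,284 × 150%/10⌋ = $3,192. Book value $18,092.
Year 5: ⌊$18,092 × 150%/10⌋ = $2,713. Book value $15,379.
Year 6: ⌊$15,379 × 150%/10⌋ = $2,306. Book value $13,073.

$2,306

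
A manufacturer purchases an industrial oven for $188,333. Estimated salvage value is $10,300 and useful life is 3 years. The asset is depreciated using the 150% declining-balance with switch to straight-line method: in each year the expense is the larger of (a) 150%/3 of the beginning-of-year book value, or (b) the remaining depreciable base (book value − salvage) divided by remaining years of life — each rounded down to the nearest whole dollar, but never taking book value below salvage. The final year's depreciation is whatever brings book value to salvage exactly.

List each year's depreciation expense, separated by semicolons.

Depreciable base = $188,333 − $10,300 = $178,033.
Year 1: DB = ⌊$188,333 × 150%/3⌋ = $94,166; SL = ⌊$178,033/3⌋ = $59,344 → take DB $94,166. Book value $94,167.
Year 2: DB = ⌊$94,167 × 150%/3⌋ = $47,083; SL = ⌊$83,867/2⌋ = $41,933 → take DB $47,083. Book value $47,084.
Year 3 (final): $47,084 − $10,300 = $36,784. Book value $10,300.

$94,166; $47,083; $36,784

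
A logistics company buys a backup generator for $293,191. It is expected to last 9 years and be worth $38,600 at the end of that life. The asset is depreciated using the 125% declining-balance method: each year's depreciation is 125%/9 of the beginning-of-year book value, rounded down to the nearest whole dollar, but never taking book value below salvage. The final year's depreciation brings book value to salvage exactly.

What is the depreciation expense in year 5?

$22,390

Depreciable base = $293,191 − $38,600 = $254,591.
Year 1: ⌊$293,191 × 125%/9⌋ = $40,720. Book value $252,471.
Year 2: ⌊$252,471 × 125%/9⌋ = $35,065. Book value $217,406.
Year 3: ⌊$217,406 × 125%/9⌋ = $30,195. Book value $187,211.
Year 4: ⌊$187,211 × 125%/9⌋ = $26,001. Book value $161,210.
Year 5: ⌊$161,210 × 125%/9⌋ = $22,390. Book value $138,820.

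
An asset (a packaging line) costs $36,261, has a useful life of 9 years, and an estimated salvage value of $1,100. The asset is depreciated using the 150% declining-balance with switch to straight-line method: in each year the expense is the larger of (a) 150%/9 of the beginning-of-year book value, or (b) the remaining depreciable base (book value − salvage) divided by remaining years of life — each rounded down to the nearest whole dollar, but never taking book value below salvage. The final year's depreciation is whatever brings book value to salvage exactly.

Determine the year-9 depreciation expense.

$3,278

Depreciable base = $36,261 − $1,100 = $35,161.
Year 1: DB = ⌊$36,261 × 150%/9⌋ = $6,043; SL = ⌊$35,161/9⌋ = $3,906 → take DB $6,043. Book value $30,218.
Year 2: DB = ⌊$30,218 × 150%/9⌋ = $5,036; SL = ⌊$29,118/8⌋ = $3,639 → take DB $5,036. Book value $25,182.
Year 3: DB = ⌊$25,182 × 150%/9⌋ = $4,197; SL = ⌊$24,082/7⌋ = $3,440 → take DB $4,197. Book value $20,985.
Year 4: DB = ⌊$20,985 × 150%/9⌋ = $3,497; SL = ⌊$19,885/6⌋ = $3,314 → take DB $3,497. Book value $17,488.
Year 5: DB = ⌊$17,488 × 150%/9⌋ = $2,914; SL = ⌊$16,388/5⌋ = $3,277 → take SL $3,277. Book value $14,211.
Year 6: DB = ⌊$14,211 × 150%/9⌋ = $2,368; SL = ⌊$13,111/4⌋ = $3,277 → take SL $3,277. Book value $10,934.
Year 7: DB = ⌊$10,934 × 150%/9⌋ = $1,822; SL = ⌊$9,834/3⌋ = $3,278 → take SL $3,278. Book value $7,656.
Year 8: DB = ⌊$7,656 × 150%/9⌋ = $1,276; SL = ⌊$6,556/2⌋ = $3,278 → take SL $3,278. Book value $4,378.
Year 9 (final): $4,378 − $1,100 = $3,278. Book value $1,100.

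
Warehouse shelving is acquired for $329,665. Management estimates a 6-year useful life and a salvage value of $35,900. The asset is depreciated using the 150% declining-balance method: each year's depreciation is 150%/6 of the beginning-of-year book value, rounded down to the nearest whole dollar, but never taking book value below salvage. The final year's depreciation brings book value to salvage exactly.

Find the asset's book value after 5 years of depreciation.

$78,232

Depreciable base = $329,665 − $35,900 = $293,765.
Year 1: ⌊$329,665 × 150%/6⌋ = $82,416. Book value $247,249.
Year 2: ⌊$247,249 × 150%/6⌋ = $61,812. Book value $185,437.
Year 3: ⌊$185,437 × 150%/6⌋ = $46,359. Book value $139,078.
Year 4: ⌊$139,078 × 150%/6⌋ = $34,769. Book value $104,309.
Year 5: ⌊$104,309 × 150%/6⌋ = $26,077. Book value $78,232.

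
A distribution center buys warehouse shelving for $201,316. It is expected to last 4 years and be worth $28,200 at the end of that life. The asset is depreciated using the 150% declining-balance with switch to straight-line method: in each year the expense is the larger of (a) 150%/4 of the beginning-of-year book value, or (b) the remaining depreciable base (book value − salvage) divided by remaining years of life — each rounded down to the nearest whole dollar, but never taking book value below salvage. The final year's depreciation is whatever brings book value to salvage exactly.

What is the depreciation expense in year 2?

$47,183

Depreciable base = $201,316 − $28,200 = $173,116.
Year 1: DB = ⌊$201,316 × 150%/4⌋ = $75,493; SL = ⌊$173,116/4⌋ = $43,279 → take DB $75,493. Book value $125,823.
Year 2: DB = ⌊$125,823 × 150%/4⌋ = $47,183; SL = ⌊$97,623/3⌋ = $32,541 → take DB $47,183. Book value $78,640.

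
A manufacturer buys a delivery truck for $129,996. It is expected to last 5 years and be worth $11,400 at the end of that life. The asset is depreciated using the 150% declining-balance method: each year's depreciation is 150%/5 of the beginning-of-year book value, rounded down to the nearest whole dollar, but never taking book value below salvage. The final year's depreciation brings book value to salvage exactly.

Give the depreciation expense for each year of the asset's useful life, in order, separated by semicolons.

Depreciable base = $129,996 − $11,400 = $118,596.
Year 1: ⌊$129,996 × 150%/5⌋ = $38,998. Book value $90,998.
Year 2: ⌊$90,998 × 150%/5⌋ = $27,299. Book value $63,699.
Year 3: ⌊$63,699 × 150%/5⌋ = $19,109. Book value $44,590.
Year 4: ⌊$44,590 × 150%/5⌋ = $13,377. Book value $31,213.
Year 5 (final): $31,213 − $11,400 = $19,813. Book value $11,400.

$38,998; $27,299; $19,109; $13,377; $19,813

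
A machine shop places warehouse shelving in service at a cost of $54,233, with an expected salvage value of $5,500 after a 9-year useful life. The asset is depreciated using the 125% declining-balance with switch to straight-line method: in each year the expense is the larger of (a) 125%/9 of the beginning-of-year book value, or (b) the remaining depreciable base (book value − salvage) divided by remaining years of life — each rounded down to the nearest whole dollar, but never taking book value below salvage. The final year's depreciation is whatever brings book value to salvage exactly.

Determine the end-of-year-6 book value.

$20,065

Depreciable base = $54,233 − $5,500 = $48,733.
Year 1: DB = ⌊$54,233 × 125%/9⌋ = $7,532; SL = ⌊$48,733/9⌋ = $5,414 → take DB $7,532. Book value $46,701.
Year 2: DB = ⌊$46,701 × 125%/9⌋ = $6,486; SL = ⌊$41,201/8⌋ = $5,150 → take DB $6,486. Book value $40,215.
Year 3: DB = ⌊$40,215 × 125%/9⌋ = $5,585; SL = ⌊$34,715/7⌋ = $4,959 → take DB $5,585. Book value $34,630.
Year 4: DB = ⌊$34,630 × 125%/9⌋ = $4,809; SL = ⌊$29,130/6⌋ = $4,855 → take SL $4,855. Book value $29,775.
Year 5: DB = ⌊$29,775 × 125%/9⌋ = $4,135; SL = ⌊$24,275/5⌋ = $4,855 → take SL $4,855. Book value $24,920.
Year 6: DB = ⌊$24,920 × 125%/9⌋ = $3,461; SL = ⌊$19,420/4⌋ = $4,855 → take SL $4,855. Book value $20,065.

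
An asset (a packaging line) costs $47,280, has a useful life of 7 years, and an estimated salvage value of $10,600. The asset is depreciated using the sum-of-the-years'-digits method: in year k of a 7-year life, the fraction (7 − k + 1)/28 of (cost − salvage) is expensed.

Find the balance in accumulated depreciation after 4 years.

$28,820

Depreciable base = $47,280 − $10,600 = $36,680.
Sum of the years' digits = 7+6+5+4+3+2+1 = 28.
Year 1: $36,680 × 7/28 = $9,170. Book value $38,110.
Year 2: $36,680 × 6/28 = $7,860. Book value $30,250.
Year 3: $36,680 × 5/28 = $6,550. Book value $23,700.
Year 4: $36,680 × 4/28 = $5,240. Book value $18,460.
Accumulated through year 4 = $47,280 − $18,460 = $28,820.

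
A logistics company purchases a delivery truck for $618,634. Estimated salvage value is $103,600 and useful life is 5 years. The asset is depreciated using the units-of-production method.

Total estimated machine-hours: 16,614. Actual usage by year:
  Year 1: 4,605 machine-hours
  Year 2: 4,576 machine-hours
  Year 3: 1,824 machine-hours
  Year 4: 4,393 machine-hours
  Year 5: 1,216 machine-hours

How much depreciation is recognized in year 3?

Depreciable base = $618,634 − $103,600 = $515,034.
Rate = $515,034 / 16,614 machine-hours = $31 per machine-hour.
Year 1: 4,605 × $31 = $142,755. Book value $475,879.
Year 2: 4,576 × $31 = $141,856. Book value $334,023.
Year 3: 1,824 × $31 = $56,544. Book value $277,479.

$56,544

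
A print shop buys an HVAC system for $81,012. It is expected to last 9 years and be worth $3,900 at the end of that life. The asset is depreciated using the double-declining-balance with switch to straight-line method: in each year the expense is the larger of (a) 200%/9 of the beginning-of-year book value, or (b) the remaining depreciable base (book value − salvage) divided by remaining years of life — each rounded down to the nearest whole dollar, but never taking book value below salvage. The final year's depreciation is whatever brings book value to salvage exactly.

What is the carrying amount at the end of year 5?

Depreciable base = $81,012 − $3,900 = $77,112.
Year 1: DB = ⌊$81,012 × 200%/9⌋ = $18,002; SL = ⌊$77,112/9⌋ = $8,568 → take DB $18,002. Book value $63,010.
Year 2: DB = ⌊$63,010 × 200%/9⌋ = $14,002; SL = ⌊$59,110/8⌋ = $7,388 → take DB $14,002. Book value $49,008.
Year 3: DB = ⌊$49,008 × 200%/9⌋ = $10,890; SL = ⌊$45,108/7⌋ = $6,444 → take DB $10,890. Book value $38,118.
Year 4: DB = ⌊$38,118 × 200%/9⌋ = $8,470; SL = ⌊$34,218/6⌋ = $5,703 → take DB $8,470. Book value $29,648.
Year 5: DB = ⌊$29,648 × 200%/9⌋ = $6,588; SL = ⌊$25,748/5⌋ = $5,149 → take DB $6,588. Book value $23,060.

$23,060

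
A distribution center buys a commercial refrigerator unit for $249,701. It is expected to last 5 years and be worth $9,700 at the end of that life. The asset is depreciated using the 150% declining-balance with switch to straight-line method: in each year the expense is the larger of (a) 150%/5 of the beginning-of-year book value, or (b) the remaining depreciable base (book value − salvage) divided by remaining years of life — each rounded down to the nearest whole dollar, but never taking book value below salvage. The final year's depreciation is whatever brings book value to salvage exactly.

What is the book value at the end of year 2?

Depreciable base = $249,701 − $9,700 = $240,001.
Year 1: DB = ⌊$249,701 × 150%/5⌋ = $74,910; SL = ⌊$240,001/5⌋ = $48,000 → take DB $74,910. Book value $174,791.
Year 2: DB = ⌊$174,791 × 150%/5⌋ = $52,437; SL = ⌊$165,091/4⌋ = $41,272 → take DB $52,437. Book value $122,354.

$122,354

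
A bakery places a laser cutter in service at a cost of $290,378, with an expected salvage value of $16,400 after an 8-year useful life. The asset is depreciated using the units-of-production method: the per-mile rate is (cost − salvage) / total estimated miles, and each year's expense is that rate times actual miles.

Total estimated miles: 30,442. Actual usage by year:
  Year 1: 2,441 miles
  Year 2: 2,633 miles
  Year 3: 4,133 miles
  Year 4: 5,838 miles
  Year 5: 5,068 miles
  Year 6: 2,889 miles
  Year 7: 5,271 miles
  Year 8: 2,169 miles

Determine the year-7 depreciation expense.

$47,439

Depreciable base = $290,378 − $16,400 = $273,978.
Rate = $273,978 / 30,442 miles = $9 per mile.
Year 1: 2,441 × $9 = $21,969. Book value $268,409.
Year 2: 2,633 × $9 = $23,697. Book value $244,712.
Year 3: 4,133 × $9 = $37,197. Book value $207,515.
Year 4: 5,838 × $9 = $52,542. Book value $154,973.
Year 5: 5,068 × $9 = $45,612. Book value $109,361.
Year 6: 2,889 × $9 = $26,001. Book value $83,360.
Year 7: 5,271 × $9 = $47,439. Book value $35,921.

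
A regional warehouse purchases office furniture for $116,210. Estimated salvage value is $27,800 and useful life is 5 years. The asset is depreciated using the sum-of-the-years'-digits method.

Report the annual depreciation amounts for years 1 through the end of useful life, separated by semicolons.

Depreciable base = $116,210 − $27,800 = $88,410.
Sum of the years' digits = 5+4+3+2+1 = 15.
Year 1: $88,410 × 5/15 = $29,470. Book value $86,740.
Year 2: $88,410 × 4/15 = $23,576. Book value $63,164.
Year 3: $88,410 × 3/15 = $17,682. Book value $45,482.
Year 4: $88,410 × 2/15 = $11,788. Book value $33,694.
Year 5: $88,410 × 1/15 = $5,894. Book value $27,800.

$29,470; $23,576; $17,682; $11,788; $5,894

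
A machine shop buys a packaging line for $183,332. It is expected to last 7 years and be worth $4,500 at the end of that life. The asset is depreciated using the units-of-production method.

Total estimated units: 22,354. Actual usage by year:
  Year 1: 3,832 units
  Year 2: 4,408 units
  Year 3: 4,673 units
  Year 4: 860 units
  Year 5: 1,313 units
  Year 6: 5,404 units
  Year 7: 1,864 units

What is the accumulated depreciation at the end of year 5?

Depreciable base = $183,332 − $4,500 = $178,832.
Rate = $178,832 / 22,354 units = $8 per unit.
Year 1: 3,832 × $8 = $30,656. Book value $152,676.
Year 2: 4,408 × $8 = $35,264. Book value $117,412.
Year 3: 4,673 × $8 = $37,384. Book value $80,028.
Year 4: 860 × $8 = $6,880. Book value $73,148.
Year 5: 1,313 × $8 = $10,504. Book value $62,644.
Accumulated through year 5 = $183,332 − $62,644 = $120,688.

$120,688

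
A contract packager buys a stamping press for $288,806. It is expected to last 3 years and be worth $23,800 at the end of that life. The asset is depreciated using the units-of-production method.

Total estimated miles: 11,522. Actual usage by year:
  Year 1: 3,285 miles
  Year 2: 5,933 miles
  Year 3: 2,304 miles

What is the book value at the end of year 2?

Depreciable base = $288,806 − $23,800 = $265,006.
Rate = $265,006 / 11,522 miles = $23 per mile.
Year 1: 3,285 × $23 = $75,555. Book value $213,251.
Year 2: 5,933 × $23 = $136,459. Book value $76,792.

$76,792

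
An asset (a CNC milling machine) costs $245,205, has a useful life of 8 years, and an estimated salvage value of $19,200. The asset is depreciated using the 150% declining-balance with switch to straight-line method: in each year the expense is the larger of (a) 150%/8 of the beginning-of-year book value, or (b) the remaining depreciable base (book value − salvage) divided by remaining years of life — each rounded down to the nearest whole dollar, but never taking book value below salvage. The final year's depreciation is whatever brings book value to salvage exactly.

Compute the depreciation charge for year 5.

Depreciable base = $245,205 − $19,200 = $226,005.
Year 1: DB = ⌊$245,205 × 150%/8⌋ = $45,975; SL = ⌊$226,005/8⌋ = $28,250 → take DB $45,975. Book value $199,230.
Year 2: DB = ⌊$199,230 × 150%/8⌋ = $37,355; SL = ⌊$180,030/7⌋ = $25,718 → take DB $37,355. Book value $161,875.
Year 3: DB = ⌊$161,875 × 150%/8⌋ = $30,351; SL = ⌊$142,675/6⌋ = $23,779 → take DB $30,351. Book value $131,524.
Year 4: DB = ⌊$131,524 × 150%/8⌋ = $24,660; SL = ⌊$112,324/5⌋ = $22,464 → take DB $24,660. Book value $106,864.
Year 5: DB = ⌊$106,864 × 150%/8⌋ = $20,037; SL = ⌊$87,664/4⌋ = $21,916 → take SL $21,916. Book value $84,948.

$21,916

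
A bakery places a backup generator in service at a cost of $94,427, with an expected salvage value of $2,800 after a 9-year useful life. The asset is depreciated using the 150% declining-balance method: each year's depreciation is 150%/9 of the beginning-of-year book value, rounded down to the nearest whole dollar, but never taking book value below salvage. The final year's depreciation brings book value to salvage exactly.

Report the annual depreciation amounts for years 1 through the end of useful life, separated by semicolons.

$15,737; $13,115; $10,929; $9,107; $7,589; $6,325; $5,270; $4,392; $19,163

Depreciable base = $94,427 − $2,800 = $91,627.
Year 1: ⌊$94,427 × 150%/9⌋ = $15,737. Book value $78,690.
Year 2: ⌊$78,690 × 150%/9⌋ = $13,115. Book value $65,575.
Year 3: ⌊$65,575 × 150%/9⌋ = $10,929. Book value $54,646.
Year 4: ⌊$54,646 × 150%/9⌋ = $9,107. Book value $45,539.
Year 5: ⌊$45,539 × 150%/9⌋ = $7,589. Book value $37,950.
Year 6: ⌊$37,950 × 150%/9⌋ = $6,325. Book value $31,625.
Year 7: ⌊$31,625 × 150%/9⌋ = $5,270. Book value $26,355.
Year 8: ⌊$26,355 × 150%/9⌋ = $4,392. Book value $21,963.
Year 9 (final): $21,963 − $2,800 = $19,163. Book value $2,800.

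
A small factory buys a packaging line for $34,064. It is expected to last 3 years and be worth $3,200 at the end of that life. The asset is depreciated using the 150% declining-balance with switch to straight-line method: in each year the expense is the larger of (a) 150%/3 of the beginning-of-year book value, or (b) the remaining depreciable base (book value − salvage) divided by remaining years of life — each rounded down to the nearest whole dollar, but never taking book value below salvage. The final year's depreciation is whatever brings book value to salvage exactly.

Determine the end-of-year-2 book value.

$8,516

Depreciable base = $34,064 − $3,200 = $30,864.
Year 1: DB = ⌊$34,064 × 150%/3⌋ = $17,032; SL = ⌊$30,864/3⌋ = $10,288 → take DB $17,032. Book value $17,032.
Year 2: DB = ⌊$17,032 × 150%/3⌋ = $8,516; SL = ⌊$13,832/2⌋ = $6,916 → take DB $8,516. Book value $8,516.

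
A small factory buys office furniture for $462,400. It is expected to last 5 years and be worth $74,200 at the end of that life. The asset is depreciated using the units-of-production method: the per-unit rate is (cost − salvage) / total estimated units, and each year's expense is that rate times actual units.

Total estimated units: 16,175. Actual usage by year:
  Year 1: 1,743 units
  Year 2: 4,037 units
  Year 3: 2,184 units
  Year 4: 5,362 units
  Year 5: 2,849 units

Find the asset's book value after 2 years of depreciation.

$323,680

Depreciable base = $462,400 − $74,200 = $388,200.
Rate = $388,200 / 16,175 units = $24 per unit.
Year 1: 1,743 × $24 = $41,832. Book value $420,568.
Year 2: 4,037 × $24 = $96,888. Book value $323,680.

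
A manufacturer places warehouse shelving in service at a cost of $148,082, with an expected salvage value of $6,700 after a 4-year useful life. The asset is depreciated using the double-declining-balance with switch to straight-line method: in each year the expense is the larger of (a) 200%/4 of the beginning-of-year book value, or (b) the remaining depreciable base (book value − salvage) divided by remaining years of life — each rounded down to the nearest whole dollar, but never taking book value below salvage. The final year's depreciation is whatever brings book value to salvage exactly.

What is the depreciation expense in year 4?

$11,811

Depreciable base = $148,082 − $6,700 = $141,382.
Year 1: DB = ⌊$148,082 × 200%/4⌋ = $74,041; SL = ⌊$141,382/4⌋ = $35,345 → take DB $74,041. Book value $74,041.
Year 2: DB = ⌊$74,041 × 200%/4⌋ = $37,020; SL = ⌊$67,341/3⌋ = $22,447 → take DB $37,020. Book value $37,021.
Year 3: DB = ⌊$37,021 × 200%/4⌋ = $18,510; SL = ⌊$30,321/2⌋ = $15,160 → take DB $18,510. Book value $18,511.
Year 4 (final): $18,511 − $6,700 = $11,811. Book value $6,700.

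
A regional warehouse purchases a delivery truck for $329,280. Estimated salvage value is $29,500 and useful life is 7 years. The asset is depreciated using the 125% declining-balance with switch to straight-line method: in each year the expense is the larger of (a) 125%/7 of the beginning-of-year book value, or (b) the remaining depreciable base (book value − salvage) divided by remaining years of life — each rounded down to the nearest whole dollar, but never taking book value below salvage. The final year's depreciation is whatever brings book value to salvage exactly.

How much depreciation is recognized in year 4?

$38,251

Depreciable base = $329,280 − $29,500 = $299,780.
Year 1: DB = ⌊$329,280 × 125%/7⌋ = $58,800; SL = ⌊$299,780/7⌋ = $42,825 → take DB $58,800. Book value $270,480.
Year 2: DB = ⌊$270,480 × 125%/7⌋ = $48,300; SL = ⌊$240,980/6⌋ = $40,163 → take DB $48,300. Book value $222,180.
Year 3: DB = ⌊$222,180 × 125%/7⌋ = $39,675; SL = ⌊$192,680/5⌋ = $38,536 → take DB $39,675. Book value $182,505.
Year 4: DB = ⌊$182,505 × 125%/7⌋ = $32,590; SL = ⌊$153,005/4⌋ = $38,251 → take SL $38,251. Book value $144,254.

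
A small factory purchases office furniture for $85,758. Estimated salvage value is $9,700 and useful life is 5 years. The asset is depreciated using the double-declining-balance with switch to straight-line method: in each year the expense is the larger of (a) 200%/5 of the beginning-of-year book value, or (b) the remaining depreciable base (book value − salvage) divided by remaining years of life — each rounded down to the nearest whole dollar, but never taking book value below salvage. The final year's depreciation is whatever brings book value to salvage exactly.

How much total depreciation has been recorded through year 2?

Depreciable base = $85,758 − $9,700 = $76,058.
Year 1: DB = ⌊$85,758 × 200%/5⌋ = $34,303; SL = ⌊$76,058/5⌋ = $15,211 → take DB $34,303. Book value $51,455.
Year 2: DB = ⌊$51,455 × 200%/5⌋ = $20,582; SL = ⌊$41,755/4⌋ = $10,438 → take DB $20,582. Book value $30,873.
Accumulated through year 2 = $85,758 − $30,873 = $54,885.

$54,885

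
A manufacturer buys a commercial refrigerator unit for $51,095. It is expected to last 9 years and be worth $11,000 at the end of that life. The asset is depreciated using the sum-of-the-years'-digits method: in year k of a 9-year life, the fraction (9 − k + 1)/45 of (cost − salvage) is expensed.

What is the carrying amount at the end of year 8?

$11,891

Depreciable base = $51,095 − $11,000 = $40,095.
Sum of the years' digits = 9+8+7+6+5+4+3+2+1 = 45.
Year 1: $40,095 × 9/45 = $8,019. Book value $43,076.
Year 2: $40,095 × 8/45 = $7,128. Book value $35,948.
Year 3: $40,095 × 7/45 = $6,237. Book value $29,711.
Year 4: $40,095 × 6/45 = $5,346. Book value $24,365.
Year 5: $40,095 × 5/45 = $4,455. Book value $19,910.
Year 6: $40,095 × 4/45 = $3,564. Book value $16,346.
Year 7: $40,095 × 3/45 = $2,673. Book value $13,673.
Year 8: $40,095 × 2/45 = $1,782. Book value $11,891.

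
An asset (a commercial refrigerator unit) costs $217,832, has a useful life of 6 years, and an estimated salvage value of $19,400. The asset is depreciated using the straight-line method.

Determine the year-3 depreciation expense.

$33,072

Depreciable base = $217,832 − $19,400 = $198,432.
Annual expense = $198,432 / 6 = $33,072.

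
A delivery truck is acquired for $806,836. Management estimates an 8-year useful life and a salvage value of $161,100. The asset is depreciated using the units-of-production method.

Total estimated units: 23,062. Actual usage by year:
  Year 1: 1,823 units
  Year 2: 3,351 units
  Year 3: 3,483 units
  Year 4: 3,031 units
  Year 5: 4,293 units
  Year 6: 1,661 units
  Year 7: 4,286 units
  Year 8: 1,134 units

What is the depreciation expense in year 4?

Depreciable base = $806,836 − $161,100 = $645,736.
Rate = $645,736 / 23,062 units = $28 per unit.
Year 1: 1,823 × $28 = $51,044. Book value $755,792.
Year 2: 3,351 × $28 = $93,828. Book value $661,964.
Year 3: 3,483 × $28 = $97,524. Book value $564,440.
Year 4: 3,031 × $28 = $84,868. Book value $479,572.

$84,868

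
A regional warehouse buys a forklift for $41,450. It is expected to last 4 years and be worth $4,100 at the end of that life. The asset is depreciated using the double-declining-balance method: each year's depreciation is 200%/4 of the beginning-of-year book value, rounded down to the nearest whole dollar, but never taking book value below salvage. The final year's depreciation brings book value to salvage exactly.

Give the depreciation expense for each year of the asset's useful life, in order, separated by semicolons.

Depreciable base = $41,450 − $4,100 = $37,350.
Year 1: ⌊$41,450 × 200%/4⌋ = $20,725. Book value $20,725.
Year 2: ⌊$20,725 × 200%/4⌋ = $10,362. Book value $10,363.
Year 3: ⌊$10,363 × 200%/4⌋ = $5,181. Book value $5,182.
Year 4 (final): $5,182 − $4,100 = $1,082. Book value $4,100.

$20,725; $10,362; $5,181; $1,082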